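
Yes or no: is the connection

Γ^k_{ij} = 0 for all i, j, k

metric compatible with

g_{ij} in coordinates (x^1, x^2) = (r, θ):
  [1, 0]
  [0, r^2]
Using ∇_k g_{ij} = ∂_k g_{ij} - Γ^m_{ki} g_{mj} - Γ^m_{kj} g_{im}:
∇_r g_{θθ} = (2*r) - (0) - (0) = 2*r ≠ 0
So the connection is not metric compatible (it is not the Levi-Civita connection).
No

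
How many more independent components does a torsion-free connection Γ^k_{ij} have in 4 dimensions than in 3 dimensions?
Independent components in n dimensions: n × n(n+1)/2 = n^2(n+1)/2.
4D: 4 × 10 = 40
3D: 3 × 6 = 18
Difference = 40 - 18 = 22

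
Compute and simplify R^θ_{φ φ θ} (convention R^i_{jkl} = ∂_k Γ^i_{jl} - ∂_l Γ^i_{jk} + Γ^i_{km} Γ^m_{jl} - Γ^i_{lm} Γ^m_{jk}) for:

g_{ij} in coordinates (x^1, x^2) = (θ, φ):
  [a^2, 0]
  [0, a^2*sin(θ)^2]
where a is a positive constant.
Non-zero Christoffel symbols (Γ^k_{ij} = Γ^k_{ji}):
Γ^θ_{φ φ} = -sin(2*θ)/2
Γ^φ_{θ φ} = 1/tan(θ)
R^θ_{φ φ θ} = ∂_φ Γ^θ_{φ θ} - ∂_θ Γ^θ_{φ φ} + Γ^θ_{φ m} Γ^m_{φ θ} - Γ^θ_{θ m} Γ^m_{φ φ}
  = (0) - (-cos(2*θ)) + (-cos(θ)^2) - (0) = -sin(θ)^2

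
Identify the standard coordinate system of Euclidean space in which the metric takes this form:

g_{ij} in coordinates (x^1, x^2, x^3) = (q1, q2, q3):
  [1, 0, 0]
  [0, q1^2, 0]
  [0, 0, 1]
The line element ds^2 = dq1^2 + q1^2 dq2^2 + dq3^2 is dr^2 + r^2 dθ^2 + dz^2 with q1 = r, q2 = θ, q3 = z.
cylindrical coordinates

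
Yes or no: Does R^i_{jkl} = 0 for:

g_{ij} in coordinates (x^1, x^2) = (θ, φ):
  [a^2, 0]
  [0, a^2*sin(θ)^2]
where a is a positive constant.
Non-zero Christoffel symbols:
Γ^θ_{φ φ} = -sin(2*θ)/2
Γ^φ_{θ φ} = 1/tan(θ)
Ricci tensor: R_{θθ} = 1, R_{θφ} = 0, R_{φφ} = sin(θ)^2
The Ricci tensor is non-zero, so the Riemann tensor is non-zero: not flat.
No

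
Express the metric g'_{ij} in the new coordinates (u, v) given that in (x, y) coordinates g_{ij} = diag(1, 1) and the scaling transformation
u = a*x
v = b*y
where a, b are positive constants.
Invert the transformation: x = u/a, y = v/b
g'_{ij} = (∂x^k/∂x'^i)(∂x^l/∂x'^j) g_{kl}; with g_{kl} = δ_{kl} this is Σ_k (∂x^k/∂x'^i)(∂x^k/∂x'^j).
Jacobian: ∂x/∂u = 1/a, ∂x/∂v = 0, ∂y/∂u = 0, ∂y/∂v = 1/b
g'_{uu} = (1/a)(1/a) + (0)(0) = 1/a^2
g'_{uv} = (1/a)(0) + (0)(1/b) = 0
g'_{vv} = (0)(0) + (1/b)(1/b) = 1/b^2
g'_{ij} = diag(1/a^2, 1/b^2)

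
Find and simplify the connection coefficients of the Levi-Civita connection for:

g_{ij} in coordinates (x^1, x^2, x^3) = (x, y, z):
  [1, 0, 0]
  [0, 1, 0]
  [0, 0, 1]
Using Γ^k_{ij} = (1/2) g^{km} (∂_i g_{mj} + ∂_j g_{mi} - ∂_m g_{ij}); the metric is diagonal, so only the m = k term contributes.
Every metric component is constant, so all ∂_m g_{ij} = 0 and every Christoffel symbol vanishes.
All Christoffel symbols are zero.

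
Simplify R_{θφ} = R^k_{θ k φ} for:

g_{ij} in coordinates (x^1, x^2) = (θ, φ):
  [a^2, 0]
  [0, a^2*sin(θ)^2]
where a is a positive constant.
Non-zero Christoffel symbols (Γ^k_{ij} = Γ^k_{ji}):
Γ^θ_{φ φ} = -sin(2*θ)/2
Γ^φ_{θ φ} = 1/tan(θ)
R^θ_{θ θ φ} = 0 (a repeated index in an antisymmetric pair)
R^φ_{θ φ φ} = 0 (a repeated index in an antisymmetric pair)
R_{θφ} = R^θ_{θ θ φ} + R^φ_{θ φ φ} = (0) + (0) = 0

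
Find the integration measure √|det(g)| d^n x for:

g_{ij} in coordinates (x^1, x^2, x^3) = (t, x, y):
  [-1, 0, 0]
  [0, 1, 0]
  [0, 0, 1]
det(g) = -1
√|det(g)| = 1
Volume element: dV = 1 dt dx dy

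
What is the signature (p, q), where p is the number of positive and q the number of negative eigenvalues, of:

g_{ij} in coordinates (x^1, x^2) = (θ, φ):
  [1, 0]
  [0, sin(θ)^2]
The metric is diagonal, so its eigenvalues are the diagonal entries: 1, sin(θ)^2 (at a generic point, where coordinate-dependent entries are positive).
2 positive, 0 negative.
(2, 0) - Riemannian (positive definite)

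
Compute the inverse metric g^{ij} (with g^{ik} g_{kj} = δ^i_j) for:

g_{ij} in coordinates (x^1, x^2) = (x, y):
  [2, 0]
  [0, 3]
The metric is diagonal, so g^{ij} is diagonal with entries 1/g_{ii}: diag(1/2, 1/3).
g^{ij}:
  [1/2, 0]
  [0, 1/3]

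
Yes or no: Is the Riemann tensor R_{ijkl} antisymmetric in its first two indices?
R_{ijkl} = -R_{jikl} (follows from metric compatibility).
Yes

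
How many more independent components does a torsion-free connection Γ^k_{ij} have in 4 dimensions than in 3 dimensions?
Independent components in n dimensions: n × n(n+1)/2 = n^2(n+1)/2.
4D: 4 × 10 = 40
3D: 3 × 6 = 18
Difference = 40 - 18 = 22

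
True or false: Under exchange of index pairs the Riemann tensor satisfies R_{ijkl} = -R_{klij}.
The pair-exchange symmetry has a plus sign: R_{ijkl} = +R_{klij}.
False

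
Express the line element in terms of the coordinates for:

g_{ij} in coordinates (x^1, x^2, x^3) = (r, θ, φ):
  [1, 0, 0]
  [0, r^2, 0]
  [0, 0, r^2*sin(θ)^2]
ds^2 = g_{ij} dx^i dx^j; only the non-zero components contribute.
ds^2 = dr^2 + r^2 dθ^2 + r^2*sin(θ)^2 dφ^2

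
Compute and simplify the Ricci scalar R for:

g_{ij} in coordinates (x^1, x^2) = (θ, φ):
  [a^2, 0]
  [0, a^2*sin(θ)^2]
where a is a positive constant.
Non-zero Christoffel symbols (Γ^k_{ij} = Γ^k_{ji}):
Γ^θ_{φ φ} = -sin(2*θ)/2
Γ^φ_{θ φ} = 1/tan(θ)
Ricci tensor (R_{ij} = R^k_{ikj}): R_{θθ} = 1, R_{θφ} = 0, R_{φφ} = sin(θ)^2
Inverse metric: g^{θθ} = 1/a^2, g^{φφ} = 1/(a^2*sin(θ)^2)
R = g^{ij} R_{ij} = (1/a^2)(1) + (1/(a^2*sin(θ)^2))(sin(θ)^2) = 2/a^2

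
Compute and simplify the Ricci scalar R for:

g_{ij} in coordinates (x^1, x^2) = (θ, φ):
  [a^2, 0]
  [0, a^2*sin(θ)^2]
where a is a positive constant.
Non-zero Christoffel symbols (Γ^k_{ij} = Γ^k_{ji}):
Γ^θ_{φ φ} = -sin(2*θ)/2
Γ^φ_{θ φ} = 1/tan(θ)
Ricci tensor (R_{ij} = R^k_{ikj}): R_{θθ} = 1, R_{θφ} = 0, R_{φφ} = sin(θ)^2
Inverse metric: g^{θθ} = 1/a^2, g^{φφ} = 1/(a^2*sin(θ)^2)
R = g^{ij} R_{ij} = (1/a^2)(1) + (1/(a^2*sin(θ)^2))(sin(θ)^2) = 2/a^2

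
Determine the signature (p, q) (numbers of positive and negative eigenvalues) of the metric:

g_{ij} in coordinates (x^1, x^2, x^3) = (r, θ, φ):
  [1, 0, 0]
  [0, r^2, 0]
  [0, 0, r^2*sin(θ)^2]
The metric is diagonal, so its eigenvalues are the diagonal entries: 1, r^2, r^2*sin(θ)^2 (at a generic point, where coordinate-dependent entries are positive).
3 positive, 0 negative.
(3, 0) - Riemannian (positive definite)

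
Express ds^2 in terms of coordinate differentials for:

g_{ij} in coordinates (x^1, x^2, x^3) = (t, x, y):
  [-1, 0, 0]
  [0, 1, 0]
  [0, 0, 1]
ds^2 = g_{ij} dx^i dx^j; only the non-zero components contribute.
ds^2 = -dt^2 + dx^2 + dy^2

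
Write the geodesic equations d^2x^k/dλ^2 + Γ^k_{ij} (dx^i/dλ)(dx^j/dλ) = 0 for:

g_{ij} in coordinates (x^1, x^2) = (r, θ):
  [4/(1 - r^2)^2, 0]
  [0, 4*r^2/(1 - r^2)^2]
Geodesic equation: d^2x^k/dλ^2 + Γ^k_{ij} (dx^i/dλ)(dx^j/dλ) = 0.
Non-zero Christoffel symbols:
Γ^r_{r r} = 2*r/(1 - r^2)
Γ^r_{θ θ} = (r^3 + r)/(r^2 - 1)
Γ^θ_{r θ} = (-r^2 - 1)/(r^3 - r)
Substituting (the symmetric pair Γ^k_{ij}, Γ^k_{ji} combines into a factor 2):
d^2r/dλ^2 + (2*r/(1 - r^2)) (dr/dλ)^2 + ((r^3 + r)/(r^2 - 1)) (dθ/dλ)^2 = 0
d^2θ/dλ^2 + ((-2*r^2 - 2)/(r^3 - r)) (dr/dλ)(dθ/dλ) = 0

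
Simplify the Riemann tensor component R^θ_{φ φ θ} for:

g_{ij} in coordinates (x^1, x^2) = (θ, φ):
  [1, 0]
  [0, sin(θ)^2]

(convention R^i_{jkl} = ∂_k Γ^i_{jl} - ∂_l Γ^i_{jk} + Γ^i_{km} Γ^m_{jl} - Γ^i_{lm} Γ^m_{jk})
Non-zero Christoffel symbols (Γ^k_{ij} = Γ^k_{ji}):
Γ^θ_{φ φ} = -sin(2*θ)/2
Γ^φ_{θ φ} = 1/tan(θ)
R^θ_{φ φ θ} = ∂_φ Γ^θ_{φ θ} - ∂_θ Γ^θ_{φ φ} + Γ^θ_{φ m} Γ^m_{φ θ} - Γ^θ_{θ m} Γ^m_{φ φ}
  = (0) - (-cos(2*θ)) + (-cos(θ)^2) - (0) = -sin(θ)^2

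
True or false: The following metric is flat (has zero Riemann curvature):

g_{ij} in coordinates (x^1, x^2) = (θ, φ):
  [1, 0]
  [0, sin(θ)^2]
Non-zero Christoffel symbols:
Γ^θ_{φ φ} = -sin(2*θ)/2
Γ^φ_{θ φ} = 1/tan(θ)
Ricci tensor: R_{θθ} = 1, R_{θφ} = 0, R_{φφ} = sin(θ)^2
The Ricci tensor is non-zero, so the Riemann tensor is non-zero: not flat.
False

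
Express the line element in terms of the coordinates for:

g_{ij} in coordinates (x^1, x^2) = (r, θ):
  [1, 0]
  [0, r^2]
ds^2 = g_{ij} dx^i dx^j; only the non-zero components contribute.
ds^2 = dr^2 + r^2 dθ^2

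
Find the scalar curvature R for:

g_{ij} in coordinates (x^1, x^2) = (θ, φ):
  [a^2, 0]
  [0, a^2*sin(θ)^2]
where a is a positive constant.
Non-zero Christoffel symbols (Γ^k_{ij} = Γ^k_{ji}):
Γ^θ_{φ φ} = -sin(2*θ)/2
Γ^φ_{θ φ} = 1/tan(θ)
Ricci tensor (R_{ij} = R^k_{ikj}): R_{θθ} = 1, R_{θφ} = 0, R_{φφ} = sin(θ)^2
Inverse metric: g^{θθ} = 1/a^2, g^{φφ} = 1/(a^2*sin(θ)^2)
R = g^{ij} R_{ij} = (1/a^2)(1) + (1/(a^2*sin(θ)^2))(sin(θ)^2) = 2/a^2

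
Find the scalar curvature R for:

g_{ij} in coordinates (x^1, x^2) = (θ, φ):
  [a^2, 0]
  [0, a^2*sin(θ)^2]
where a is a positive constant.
Non-zero Christoffel symbols (Γ^k_{ij} = Γ^k_{ji}):
Γ^θ_{φ φ} = -sin(2*θ)/2
Γ^φ_{θ φ} = 1/tan(θ)
Ricci tensor (R_{ij} = R^k_{ikj}): R_{θθ} = 1, R_{θφ} = 0, R_{φφ} = sin(θ)^2
Inverse metric: g^{θθ} = 1/a^2, g^{φφ} = 1/(a^2*sin(θ)^2)
R = g^{ij} R_{ij} = (1/a^2)(1) + (1/(a^2*sin(θ)^2))(sin(θ)^2) = 2/a^2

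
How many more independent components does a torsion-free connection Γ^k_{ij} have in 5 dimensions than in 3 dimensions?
Independent components in n dimensions: n × n(n+1)/2 = n^2(n+1)/2.
5D: 5 × 15 = 75
3D: 3 × 6 = 18
Difference = 75 - 18 = 57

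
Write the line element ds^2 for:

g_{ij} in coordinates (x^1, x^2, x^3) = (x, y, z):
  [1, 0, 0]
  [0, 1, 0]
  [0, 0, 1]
ds^2 = g_{ij} dx^i dx^j; only the non-zero components contribute.
ds^2 = dx^2 + dy^2 + dz^2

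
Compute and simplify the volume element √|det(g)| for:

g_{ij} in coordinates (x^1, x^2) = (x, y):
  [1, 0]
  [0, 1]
det(g) = 1
√|det(g)| = 1
Volume element: dV = 1 dx dy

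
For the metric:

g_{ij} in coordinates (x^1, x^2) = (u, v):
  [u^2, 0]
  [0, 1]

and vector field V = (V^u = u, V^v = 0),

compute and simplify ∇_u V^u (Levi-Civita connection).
Non-zero Christoffel symbols:
Γ^u_{u u} = 1/u
∇_u V^u = ∂_u V^u + Γ^u_{u j} V^j
  = (1) + (1/u)(u) + (0)(0)
  = 2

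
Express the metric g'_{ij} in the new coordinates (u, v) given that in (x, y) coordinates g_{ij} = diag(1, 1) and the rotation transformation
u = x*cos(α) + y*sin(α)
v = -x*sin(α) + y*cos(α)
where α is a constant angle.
Invert the transformation: x = u*cos(α) - v*sin(α), y = u*sin(α) + v*cos(α)
g'_{ij} = (∂x^k/∂x'^i)(∂x^l/∂x'^j) g_{kl}; with g_{kl} = δ_{kl} this is Σ_k (∂x^k/∂x'^i)(∂x^k/∂x'^j).
Jacobian: ∂x/∂u = cos(α), ∂x/∂v = -sin(α), ∂y/∂u = sin(α), ∂y/∂v = cos(α)
g'_{uu} = (cos(α))(cos(α)) + (sin(α))(sin(α)) = 1
g'_{uv} = (cos(α))(-sin(α)) + (sin(α))(cos(α)) = 0
g'_{vv} = (-sin(α))(-sin(α)) + (cos(α))(cos(α)) = 1
g'_{ij} = diag(1, 1)
The Euclidean metric is invariant under rotations.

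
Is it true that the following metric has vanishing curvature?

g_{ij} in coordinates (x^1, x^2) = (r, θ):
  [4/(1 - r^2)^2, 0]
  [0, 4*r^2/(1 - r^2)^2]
Non-zero Christoffel symbols:
Γ^r_{r r} = 2*r/(1 - r^2)
Γ^r_{θ θ} = (r^3 + r)/(r^2 - 1)
Γ^θ_{r θ} = (-r^2 - 1)/(r^3 - r)
Ricci tensor: R_{rr} = -4/(r^2 - 1)^2, R_{rθ} = 0, R_{θθ} = -4*r^2/(r^2 - 1)^2
The Ricci tensor is non-zero, so the Riemann tensor is non-zero: not flat.
No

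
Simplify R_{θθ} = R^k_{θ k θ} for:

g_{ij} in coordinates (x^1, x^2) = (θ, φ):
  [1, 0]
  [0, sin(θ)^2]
Non-zero Christoffel symbols (Γ^k_{ij} = Γ^k_{ji}):
Γ^θ_{φ φ} = -sin(2*θ)/2
Γ^φ_{θ φ} = 1/tan(θ)
R^θ_{θ θ θ} = 0 (a repeated index in an antisymmetric pair)
R^φ_{θ φ θ} = ∂_φ Γ^φ_{θ θ} - ∂_θ Γ^φ_{θ φ} + Γ^φ_{φ m} Γ^m_{θ θ} - Γ^φ_{θ m} Γ^m_{θ φ}
  = (0) - (-1/sin(θ)^2) + (0) - (1/tan(θ)^2) = 1
R_{θθ} = R^θ_{θ θ θ} + R^φ_{θ φ θ} = (0) + (1) = 1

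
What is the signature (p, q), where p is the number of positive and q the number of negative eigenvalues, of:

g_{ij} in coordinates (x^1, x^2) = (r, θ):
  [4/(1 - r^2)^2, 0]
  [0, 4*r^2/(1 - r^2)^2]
The metric is diagonal, so its eigenvalues are the diagonal entries: 4/(1 - r^2)^2, 4*r^2/(1 - r^2)^2 (at a generic point, where coordinate-dependent entries are positive).
2 positive, 0 negative.
(2, 0) - Riemannian (positive definite)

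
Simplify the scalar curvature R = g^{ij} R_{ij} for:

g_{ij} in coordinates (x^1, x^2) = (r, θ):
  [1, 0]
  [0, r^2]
Non-zero Christoffel symbols (Γ^k_{ij} = Γ^k_{ji}):
Γ^r_{θ θ} = -r
Γ^θ_{r θ} = 1/r
Ricci tensor (R_{ij} = R^k_{ikj}): R_{rr} = 0, R_{rθ} = 0, R_{θθ} = 0
Inverse metric: g^{rr} = 1, g^{θθ} = 1/r^2
R = g^{ij} R_{ij} = (1)(0) + (1/r^2)(0) = 0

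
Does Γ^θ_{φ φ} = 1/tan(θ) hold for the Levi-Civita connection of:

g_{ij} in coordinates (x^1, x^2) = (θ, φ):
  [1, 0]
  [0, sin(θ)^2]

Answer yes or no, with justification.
Γ^θ_{φ φ} = (1/2) g^{θθ} (∂_φ g_{θφ} + ∂_φ g_{θφ} - ∂_θ g_{φφ}) = (1/2)(1)((0) + (0) - (sin(2*θ))) = -sin(2*θ)/2
This differs from the proposed value 1/tan(θ).
No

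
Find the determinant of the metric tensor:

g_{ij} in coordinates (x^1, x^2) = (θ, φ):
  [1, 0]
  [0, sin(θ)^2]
For a 2×2 metric: det(g) = g_{11}·g_{22} - g_{12}·g_{21}
= (1)·(sin(θ)^2) - (0)·(0)
= sin(θ)^2 - 0
det(g) = sin(θ)^2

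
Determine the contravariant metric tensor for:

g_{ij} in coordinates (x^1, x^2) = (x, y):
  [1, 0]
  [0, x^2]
The metric is diagonal, so g^{ij} is diagonal with entries 1/g_{ii}: diag(1, 1/(x^2)).
g^{ij}:
  [1, 0]
  [0, 1/x^2]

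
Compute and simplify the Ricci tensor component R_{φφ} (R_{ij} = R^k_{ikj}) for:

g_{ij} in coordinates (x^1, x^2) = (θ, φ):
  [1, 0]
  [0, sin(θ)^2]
Non-zero Christoffel symbols (Γ^k_{ij} = Γ^k_{ji}):
Γ^θ_{φ φ} = -sin(2*θ)/2
Γ^φ_{θ φ} = 1/tan(θ)
R^θ_{φ θ φ} = ∂_θ Γ^θ_{φ φ} - ∂_φ Γ^θ_{φ θ} + Γ^θ_{θ m} Γ^m_{φ φ} - Γ^θ_{φ m} Γ^m_{φ θ}
  = (-cos(2*θ)) - (0) + (0) - (-cos(θ)^2) = sin(θ)^2
R^φ_{φ φ φ} = 0 (a repeated index in an antisymmetric pair)
R_{φφ} = R^θ_{φ θ φ} + R^φ_{φ φ φ} = (sin(θ)^2) + (0) = sin(θ)^2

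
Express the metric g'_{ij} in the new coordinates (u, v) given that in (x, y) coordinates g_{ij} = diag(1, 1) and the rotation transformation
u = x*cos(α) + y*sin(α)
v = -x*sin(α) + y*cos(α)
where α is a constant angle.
Invert the transformation: x = u*cos(α) - v*sin(α), y = u*sin(α) + v*cos(α)
g'_{ij} = (∂x^k/∂x'^i)(∂x^l/∂x'^j) g_{kl}; with g_{kl} = δ_{kl} this is Σ_k (∂x^k/∂x'^i)(∂x^k/∂x'^j).
Jacobian: ∂x/∂u = cos(α), ∂x/∂v = -sin(α), ∂y/∂u = sin(α), ∂y/∂v = cos(α)
g'_{uu} = (cos(α))(cos(α)) + (sin(α))(sin(α)) = 1
g'_{uv} = (cos(α))(-sin(α)) + (sin(α))(cos(α)) = 0
g'_{vv} = (-sin(α))(-sin(α)) + (cos(α))(cos(α)) = 1
g'_{ij} = diag(1, 1)
The Euclidean metric is invariant under rotations.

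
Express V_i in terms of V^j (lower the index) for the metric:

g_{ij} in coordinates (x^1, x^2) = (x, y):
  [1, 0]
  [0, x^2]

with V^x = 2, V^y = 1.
V_i = g_{ij} V^j:
V_x = (1)(2) + (0)(1) = 2
V_y = (0)(2) + (x^2)(1) = x^2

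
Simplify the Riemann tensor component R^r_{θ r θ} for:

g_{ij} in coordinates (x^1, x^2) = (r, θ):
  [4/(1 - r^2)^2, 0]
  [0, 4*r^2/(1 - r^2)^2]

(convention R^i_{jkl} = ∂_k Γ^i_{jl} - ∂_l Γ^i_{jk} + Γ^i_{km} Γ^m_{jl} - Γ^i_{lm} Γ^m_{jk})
Non-zero Christoffel symbols (Γ^k_{ij} = Γ^k_{ji}):
Γ^r_{r r} = 2*r/(1 - r^2)
Γ^r_{θ θ} = (r^3 + r)/(r^2 - 1)
Γ^θ_{r θ} = (-r^2 - 1)/(r^3 - r)
R^r_{θ r θ} = ∂_r Γ^r_{θ θ} - ∂_θ Γ^r_{θ r} + Γ^r_{r m} Γ^m_{θ θ} - Γ^r_{θ m} Γ^m_{θ r}
  = ((r^4 - 4*r^2 - 1)/(r^2 - 1)^2) - (0) + (-2*r^2*(r^2 + 1)/(r^2 - 1)^2) - (-(r^2 + 1)^2/(r^2 - 1)^2) = -4*r^2/(r^2 - 1)^2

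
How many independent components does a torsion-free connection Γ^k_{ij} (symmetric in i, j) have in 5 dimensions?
Γ^k_{ij} has n choices for the upper index and n(n+1)/2 independent symmetric lower index pairs.
Total = 5 × 5×6/2 = 5 × 15 = 75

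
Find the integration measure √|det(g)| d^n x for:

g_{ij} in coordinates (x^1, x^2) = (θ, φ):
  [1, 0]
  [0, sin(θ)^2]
det(g) = sin(θ)^2
√|det(g)| = sin(θ) (taking 0 < θ < π so that |sin(θ)| = sin(θ))
Volume element: dV = sin(θ) dθ dφ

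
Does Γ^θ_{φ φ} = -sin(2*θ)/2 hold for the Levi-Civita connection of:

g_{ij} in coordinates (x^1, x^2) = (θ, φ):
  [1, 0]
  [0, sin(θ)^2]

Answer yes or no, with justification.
Γ^θ_{φ φ} = (1/2) g^{θθ} (∂_φ g_{θφ} + ∂_φ g_{θφ} - ∂_θ g_{φφ}) = (1/2)(1)((0) + (0) - (sin(2*θ))) = -sin(2*θ)/2
This equals the proposed value -sin(2*θ)/2.
Yes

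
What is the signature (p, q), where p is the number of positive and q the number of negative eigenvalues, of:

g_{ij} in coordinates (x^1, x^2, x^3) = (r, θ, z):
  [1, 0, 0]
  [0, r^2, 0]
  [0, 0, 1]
The metric is diagonal, so its eigenvalues are the diagonal entries: 1, r^2, 1 (at a generic point, where coordinate-dependent entries are positive).
3 positive, 0 negative.
(3, 0) - Riemannian (positive definite)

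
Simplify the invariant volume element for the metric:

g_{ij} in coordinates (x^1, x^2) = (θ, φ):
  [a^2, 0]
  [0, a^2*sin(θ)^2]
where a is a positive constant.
det(g) = a^4*sin(θ)^2
√|det(g)| = a^2*sin(θ) (taking 0 < θ < π so that |sin(θ)| = sin(θ))
Volume element: dV = a^2*sin(θ) dθ dφ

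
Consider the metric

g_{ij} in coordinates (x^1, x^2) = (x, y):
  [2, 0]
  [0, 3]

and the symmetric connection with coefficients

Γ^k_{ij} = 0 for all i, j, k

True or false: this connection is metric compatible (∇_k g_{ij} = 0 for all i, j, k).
Using ∇_k g_{ij} = ∂_k g_{ij} - Γ^m_{ki} g_{mj} - Γ^m_{kj} g_{im}:
e.g. ∇_y g_{yy} = (0) - (0) - (0) = 0
Every component ∇_k g_{ij} vanishes: the connection is metric compatible.
True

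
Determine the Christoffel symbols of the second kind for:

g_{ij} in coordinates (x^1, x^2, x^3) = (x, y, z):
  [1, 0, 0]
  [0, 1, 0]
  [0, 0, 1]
Using Γ^k_{ij} = (1/2) g^{km} (∂_i g_{mj} + ∂_j g_{mi} - ∂_m g_{ij}); the metric is diagonal, so only the m = k term contributes.
Every metric component is constant, so all ∂_m g_{ij} = 0 and every Christoffel symbol vanishes.
All Christoffel symbols are zero.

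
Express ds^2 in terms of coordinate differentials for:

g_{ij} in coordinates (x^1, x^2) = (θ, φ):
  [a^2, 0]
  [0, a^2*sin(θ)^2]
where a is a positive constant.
ds^2 = g_{ij} dx^i dx^j; only the non-zero components contribute.
ds^2 = a^2 dθ^2 + a^2*sin(θ)^2 dφ^2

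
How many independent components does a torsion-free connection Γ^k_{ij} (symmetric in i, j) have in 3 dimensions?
Γ^k_{ij} has n choices for the upper index and n(n+1)/2 independent symmetric lower index pairs.
Total = 3 × 3×4/2 = 3 × 6 = 18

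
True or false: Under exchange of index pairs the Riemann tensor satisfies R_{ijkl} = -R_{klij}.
The pair-exchange symmetry has a plus sign: R_{ijkl} = +R_{klij}.
False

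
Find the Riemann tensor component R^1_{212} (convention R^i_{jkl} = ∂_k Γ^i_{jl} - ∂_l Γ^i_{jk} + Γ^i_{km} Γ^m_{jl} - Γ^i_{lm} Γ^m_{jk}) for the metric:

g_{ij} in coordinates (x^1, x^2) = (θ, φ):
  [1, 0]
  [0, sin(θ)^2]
Non-zero Christoffel symbols (Γ^k_{ij} = Γ^k_{ji}):
Γ^θ_{φ φ} = -sin(2*θ)/2
Γ^φ_{θ φ} = 1/tan(θ)
R^θ_{φ θ φ} = ∂_θ Γ^θ_{φ φ} - ∂_φ Γ^θ_{φ θ} + Γ^θ_{θ m} Γ^m_{φ φ} - Γ^θ_{φ m} Γ^m_{φ θ}
  = (-cos(2*θ)) - (0) + (0) - (-cos(θ)^2) = sin(θ)^2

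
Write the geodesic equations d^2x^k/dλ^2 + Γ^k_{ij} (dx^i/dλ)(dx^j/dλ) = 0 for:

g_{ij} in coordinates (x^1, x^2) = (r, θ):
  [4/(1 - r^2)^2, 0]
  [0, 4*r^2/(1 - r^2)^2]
Geodesic equation: d^2x^k/dλ^2 + Γ^k_{ij} (dx^i/dλ)(dx^j/dλ) = 0.
Non-zero Christoffel symbols:
Γ^r_{r r} = 2*r/(1 - r^2)
Γ^r_{θ θ} = (r^3 + r)/(r^2 - 1)
Γ^θ_{r θ} = (-r^2 - 1)/(r^3 - r)
Substituting (the symmetric pair Γ^k_{ij}, Γ^k_{ji} combines into a factor 2):
d^2r/dλ^2 + (2*r/(1 - r^2)) (dr/dλ)^2 + ((r^3 + r)/(r^2 - 1)) (dθ/dλ)^2 = 0
d^2θ/dλ^2 + ((-2*r^2 - 2)/(r^3 - r)) (dr/dλ)(dθ/dλ) = 0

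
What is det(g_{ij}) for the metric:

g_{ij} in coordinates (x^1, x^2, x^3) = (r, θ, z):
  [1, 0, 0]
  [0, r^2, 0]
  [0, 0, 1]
Diagonal metric: det(g) = g_{11}·g_{22}·g_{33}
= (1)·(r^2)·(1)
det(g) = r^2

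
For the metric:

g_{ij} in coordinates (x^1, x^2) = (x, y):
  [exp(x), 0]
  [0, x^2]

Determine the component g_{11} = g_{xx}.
With x^1 = x, x^2 = y, g_{11} = g_{xx} is the row-1, column-1 entry of the matrix.
g_{11} = exp(x)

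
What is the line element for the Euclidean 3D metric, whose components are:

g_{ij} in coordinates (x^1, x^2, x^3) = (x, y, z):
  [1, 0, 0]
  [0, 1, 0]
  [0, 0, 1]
ds^2 = g_{ij} dx^i dx^j; only the non-zero components contribute.
ds^2 = dx^2 + dy^2 + dz^2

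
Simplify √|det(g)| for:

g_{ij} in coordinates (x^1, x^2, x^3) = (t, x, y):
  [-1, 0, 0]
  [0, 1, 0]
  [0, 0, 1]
det(g) = -1
√|det(g)| = 1
Volume element: dV = 1 dt dx dy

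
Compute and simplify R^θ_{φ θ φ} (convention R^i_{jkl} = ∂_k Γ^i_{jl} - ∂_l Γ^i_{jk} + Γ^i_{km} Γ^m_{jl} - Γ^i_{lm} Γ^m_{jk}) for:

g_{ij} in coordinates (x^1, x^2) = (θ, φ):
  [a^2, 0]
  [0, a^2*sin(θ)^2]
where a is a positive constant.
Non-zero Christoffel symbols (Γ^k_{ij} = Γ^k_{ji}):
Γ^θ_{φ φ} = -sin(2*θ)/2
Γ^φ_{θ φ} = 1/tan(θ)
R^θ_{φ θ φ} = ∂_θ Γ^θ_{φ φ} - ∂_φ Γ^θ_{φ θ} + Γ^θ_{θ m} Γ^m_{φ φ} - Γ^θ_{φ m} Γ^m_{φ θ}
  = (-cos(2*θ)) - (0) + (0) - (-cos(θ)^2) = sin(θ)^2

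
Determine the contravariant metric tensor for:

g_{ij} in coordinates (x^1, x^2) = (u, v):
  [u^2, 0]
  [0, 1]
The metric is diagonal, so g^{ij} is diagonal with entries 1/g_{ii}: diag(1/(u^2), 1).
g^{ij}:
  [1/u^2, 0]
  [0, 1]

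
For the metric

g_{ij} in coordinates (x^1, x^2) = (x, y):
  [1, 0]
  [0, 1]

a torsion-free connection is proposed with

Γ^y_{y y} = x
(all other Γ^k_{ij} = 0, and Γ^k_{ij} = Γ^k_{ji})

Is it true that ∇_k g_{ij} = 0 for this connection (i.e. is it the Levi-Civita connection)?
Using ∇_k g_{ij} = ∂_k g_{ij} - Γ^m_{ki} g_{mj} - Γ^m_{kj} g_{im}:
∇_y g_{yy} = (0) - (x) - (x) = -2*x ≠ 0
So the connection is not metric compatible (it is not the Levi-Civita connection).
No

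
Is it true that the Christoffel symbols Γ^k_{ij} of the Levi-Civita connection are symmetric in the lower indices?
The Levi-Civita connection is torsion-free, which is exactly Γ^k_{ij} = Γ^k_{ji}.
Yes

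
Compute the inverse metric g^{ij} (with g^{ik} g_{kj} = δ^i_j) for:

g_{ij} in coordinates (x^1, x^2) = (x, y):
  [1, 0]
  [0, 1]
The metric is diagonal, so g^{ij} is diagonal with entries 1/g_{ii}: diag(1, 1).
g^{ij}:
  [1, 0]
  [0, 1]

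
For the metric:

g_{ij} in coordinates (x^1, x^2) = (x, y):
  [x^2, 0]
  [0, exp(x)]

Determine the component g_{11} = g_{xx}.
With x^1 = x, x^2 = y, g_{11} = g_{xx} is the row-1, column-1 entry of the matrix.
g_{11} = x^2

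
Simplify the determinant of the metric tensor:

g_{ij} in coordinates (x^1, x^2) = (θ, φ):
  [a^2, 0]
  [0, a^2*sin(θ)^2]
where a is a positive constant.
For a 2×2 metric: det(g) = g_{11}·g_{22} - g_{12}·g_{21}
= (a^2)·(a^2*sin(θ)^2) - (0)·(0)
= a^4*sin(θ)^2 - 0
det(g) = a^4*sin(θ)^2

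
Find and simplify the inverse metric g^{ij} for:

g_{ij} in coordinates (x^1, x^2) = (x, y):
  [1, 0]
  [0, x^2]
The metric is diagonal, so g^{ij} is diagonal with entries 1/g_{ii}: diag(1, 1/(x^2)).
g^{ij}:
  [1, 0]
  [0, 1/x^2]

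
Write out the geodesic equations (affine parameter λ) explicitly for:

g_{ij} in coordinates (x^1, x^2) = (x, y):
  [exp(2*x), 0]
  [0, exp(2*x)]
Geodesic equation: d^2x^k/dλ^2 + Γ^k_{ij} (dx^i/dλ)(dx^j/dλ) = 0.
Non-zero Christoffel symbols:
Γ^x_{x x} = 1
Γ^x_{y y} = -1
Γ^y_{x y} = 1
Substituting (the symmetric pair Γ^k_{ij}, Γ^k_{ji} combines into a factor 2):
d^2x/dλ^2 + (dx/dλ)^2 - (dy/dλ)^2 = 0
d^2y/dλ^2 + 2 (dx/dλ)(dy/dλ) = 0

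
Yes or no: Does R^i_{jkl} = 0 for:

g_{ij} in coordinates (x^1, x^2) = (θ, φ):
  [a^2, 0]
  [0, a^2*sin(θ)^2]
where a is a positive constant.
Non-zero Christoffel symbols:
Γ^θ_{φ φ} = -sin(2*θ)/2
Γ^φ_{θ φ} = 1/tan(θ)
Ricci tensor: R_{θθ} = 1, R_{θφ} = 0, R_{φφ} = sin(θ)^2
The Ricci tensor is non-zero, so the Riemann tensor is non-zero: not flat.
No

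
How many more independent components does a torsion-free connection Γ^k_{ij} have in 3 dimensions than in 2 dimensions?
Independent components in n dimensions: n × n(n+1)/2 = n^2(n+1)/2.
3D: 3 × 6 = 18
2D: 2 × 3 = 6
Difference = 18 - 6 = 12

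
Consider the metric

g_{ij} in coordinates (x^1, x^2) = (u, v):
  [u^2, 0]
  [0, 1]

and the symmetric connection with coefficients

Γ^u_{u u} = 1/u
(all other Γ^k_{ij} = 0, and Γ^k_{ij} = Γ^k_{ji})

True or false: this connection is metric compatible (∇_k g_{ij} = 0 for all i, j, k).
Using ∇_k g_{ij} = ∂_k g_{ij} - Γ^m_{ki} g_{mj} - Γ^m_{kj} g_{im}:
e.g. ∇_u g_{uu} = (2*u) - (u) - (u) = 0
Every component ∇_k g_{ij} vanishes: the connection is metric compatible.
True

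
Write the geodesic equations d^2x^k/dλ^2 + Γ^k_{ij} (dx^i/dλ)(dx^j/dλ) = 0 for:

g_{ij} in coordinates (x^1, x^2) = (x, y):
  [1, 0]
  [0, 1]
Geodesic equation: d^2x^k/dλ^2 + Γ^k_{ij} (dx^i/dλ)(dx^j/dλ) = 0.
All Christoffel symbols vanish, so the geodesics are straight lines:
d^2x/dλ^2 = 0
d^2y/dλ^2 = 0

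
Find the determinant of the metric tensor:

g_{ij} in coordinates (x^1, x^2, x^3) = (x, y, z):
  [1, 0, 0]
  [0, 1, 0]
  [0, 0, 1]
Diagonal metric: det(g) = g_{11}·g_{22}·g_{33}
= (1)·(1)·(1)
det(g) = 1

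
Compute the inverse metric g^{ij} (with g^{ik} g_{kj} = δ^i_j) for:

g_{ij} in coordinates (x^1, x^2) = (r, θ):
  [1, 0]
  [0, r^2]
The metric is diagonal, so g^{ij} is diagonal with entries 1/g_{ii}: diag(1, 1/(r^2)).
g^{ij}:
  [1, 0]
  [0, 1/r^2]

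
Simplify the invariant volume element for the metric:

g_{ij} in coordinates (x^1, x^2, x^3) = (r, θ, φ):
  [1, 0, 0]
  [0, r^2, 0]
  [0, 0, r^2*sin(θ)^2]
det(g) = r^4*sin(θ)^2
√|det(g)| = r^2*sin(θ) (taking 0 < θ < π so that |sin(θ)| = sin(θ))
Volume element: dV = r^2*sin(θ) dr dθ dφ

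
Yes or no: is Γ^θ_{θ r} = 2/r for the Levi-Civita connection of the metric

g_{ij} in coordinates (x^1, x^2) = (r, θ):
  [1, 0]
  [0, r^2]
Γ^θ_{θ r} = (1/2) g^{θθ} (∂_θ g_{θr} + ∂_r g_{θθ} - ∂_θ g_{θr}) = (1/2)(1/r^2)((0) + (2*r) - (0)) = 1/r
This differs from the proposed value 2/r.
No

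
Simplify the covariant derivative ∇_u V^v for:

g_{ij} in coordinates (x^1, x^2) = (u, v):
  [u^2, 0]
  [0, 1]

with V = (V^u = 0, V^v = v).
Non-zero Christoffel symbols:
Γ^u_{u u} = 1/u
∇_u V^v = ∂_u V^v + Γ^v_{u j} V^j
  = (0) + (0)(0) + (0)(v)
  = 0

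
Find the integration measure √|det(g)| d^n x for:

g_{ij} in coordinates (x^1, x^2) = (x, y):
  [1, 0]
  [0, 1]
det(g) = 1
√|det(g)| = 1
Volume element: dV = 1 dx dy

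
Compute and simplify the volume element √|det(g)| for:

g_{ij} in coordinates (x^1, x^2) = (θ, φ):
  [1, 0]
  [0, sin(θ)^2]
det(g) = sin(θ)^2
√|det(g)| = sin(θ) (taking 0 < θ < π so that |sin(θ)| = sin(θ))
Volume element: dV = sin(θ) dθ dφ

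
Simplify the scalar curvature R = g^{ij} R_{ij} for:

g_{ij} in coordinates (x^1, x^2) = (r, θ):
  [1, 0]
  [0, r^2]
Non-zero Christoffel symbols (Γ^k_{ij} = Γ^k_{ji}):
Γ^r_{θ θ} = -r
Γ^θ_{r θ} = 1/r
Ricci tensor (R_{ij} = R^k_{ikj}): R_{rr} = 0, R_{rθ} = 0, R_{θθ} = 0
Inverse metric: g^{rr} = 1, g^{θθ} = 1/r^2
R = g^{ij} R_{ij} = (1)(0) + (1/r^2)(0) = 0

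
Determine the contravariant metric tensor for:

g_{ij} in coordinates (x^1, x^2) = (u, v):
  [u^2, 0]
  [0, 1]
The metric is diagonal, so g^{ij} is diagonal with entries 1/g_{ii}: diag(1/(u^2), 1).
g^{ij}:
  [1/u^2, 0]
  [0, 1]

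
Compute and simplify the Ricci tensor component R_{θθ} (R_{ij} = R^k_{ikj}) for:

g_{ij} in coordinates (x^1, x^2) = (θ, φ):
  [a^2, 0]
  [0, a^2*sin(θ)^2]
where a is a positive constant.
Non-zero Christoffel symbols (Γ^k_{ij} = Γ^k_{ji}):
Γ^θ_{φ φ} = -sin(2*θ)/2
Γ^φ_{θ φ} = 1/tan(θ)
R^θ_{θ θ θ} = 0 (a repeated index in an antisymmetric pair)
R^φ_{θ φ θ} = ∂_φ Γ^φ_{θ θ} - ∂_θ Γ^φ_{θ φ} + Γ^φ_{φ m} Γ^m_{θ θ} - Γ^φ_{θ m} Γ^m_{θ φ}
  = (0) - (-1/sin(θ)^2) + (0) - (1/tan(θ)^2) = 1
R_{θθ} = R^θ_{θ θ θ} + R^φ_{θ φ θ} = (0) + (1) = 1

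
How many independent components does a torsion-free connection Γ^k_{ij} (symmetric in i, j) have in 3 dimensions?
Γ^k_{ij} has n choices for the upper index and n(n+1)/2 independent symmetric lower index pairs.
Total = 3 × 3×4/2 = 3 × 6 = 18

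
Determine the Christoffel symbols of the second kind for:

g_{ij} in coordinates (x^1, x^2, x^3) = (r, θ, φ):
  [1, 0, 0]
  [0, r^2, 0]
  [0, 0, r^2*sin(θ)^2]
Using Γ^k_{ij} = (1/2) g^{km} (∂_i g_{mj} + ∂_j g_{mi} - ∂_m g_{ij}); the metric is diagonal, so only the m = k term contributes.
Non-zero symbols (using the symmetry Γ^k_{ij} = Γ^k_{ji}):
Γ^r_{θ θ} = (1/2) g^{rr} (∂_θ g_{rθ} + ∂_θ g_{rθ} - ∂_r g_{θθ}) = (1/2)(1)((0) + (0) - (2*r)) = -r
Γ^r_{φ φ} = (1/2) g^{rr} (∂_φ g_{rφ} + ∂_φ g_{rφ} - ∂_r g_{φφ}) = (1/2)(1)((0) + (0) - (2*r*sin(θ)^2)) = -r*sin(θ)^2
Γ^θ_{r θ} = (1/2) g^{θθ} (∂_r g_{θθ} + ∂_θ g_{θr} - ∂_θ g_{rθ}) = (1/2)(1/r^2)((2*r) + (0) - (0)) = 1/r
Γ^θ_{φ φ} = (1/2) g^{θθ} (∂_φ g_{θφ} + ∂_φ g_{θφ} - ∂_θ g_{φφ}) = (1/2)(1/r^2)((0) + (0) - (r^2*sin(2*θ))) = -sin(2*θ)/2
Γ^φ_{r φ} = (1/2) g^{φφ} (∂_r g_{φφ} + ∂_φ g_{φr} - ∂_φ g_{rφ}) = (1/2)(1/(r^2*sin(θ)^2))((2*r*sin(θ)^2) + (0) - (0)) = 1/r
Γ^φ_{θ φ} = (1/2) g^{φφ} (∂_θ g_{φφ} + ∂_φ g_{φθ} - ∂_φ g_{θφ}) = (1/2)(1/(r^2*sin(θ)^2))((r^2*sin(2*θ)) + (0) - (0)) = 1/tan(θ)
All other Christoffel symbols are zero.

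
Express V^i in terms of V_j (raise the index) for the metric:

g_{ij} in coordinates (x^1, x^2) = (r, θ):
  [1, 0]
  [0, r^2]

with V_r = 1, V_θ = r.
Inverse metric (diagonal): g^{rr} = 1, g^{θθ} = 1/r^2
V^i = g^{ij} V_j:
V^r = (1)(1) + (0)(r) = 1
V^θ = (0)(1) + (1/r^2)(r) = 1/r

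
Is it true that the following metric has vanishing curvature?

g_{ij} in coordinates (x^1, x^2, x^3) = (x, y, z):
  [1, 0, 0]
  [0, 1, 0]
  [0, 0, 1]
All metric components are constant, so every Christoffel symbol vanishes and R^i_{jkl} = 0.
Yes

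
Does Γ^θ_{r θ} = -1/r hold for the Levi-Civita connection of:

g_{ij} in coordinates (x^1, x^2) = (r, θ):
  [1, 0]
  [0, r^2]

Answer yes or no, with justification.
Γ^θ_{r θ} = (1/2) g^{θθ} (∂_r g_{θθ} + ∂_θ g_{θr} - ∂_θ g_{rθ}) = (1/2)(1/r^2)((2*r) + (0) - (0)) = 1/r
This differs from the proposed value -1/r.
No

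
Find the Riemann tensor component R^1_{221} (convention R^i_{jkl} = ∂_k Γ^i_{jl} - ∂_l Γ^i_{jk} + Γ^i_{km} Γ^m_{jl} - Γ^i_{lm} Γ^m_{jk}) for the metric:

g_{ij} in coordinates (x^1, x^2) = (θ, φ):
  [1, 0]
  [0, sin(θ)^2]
Non-zero Christoffel symbols (Γ^k_{ij} = Γ^k_{ji}):
Γ^θ_{φ φ} = -sin(2*θ)/2
Γ^φ_{θ φ} = 1/tan(θ)
R^θ_{φ φ θ} = ∂_φ Γ^θ_{φ θ} - ∂_θ Γ^θ_{φ φ} + Γ^θ_{φ m} Γ^m_{φ θ} - Γ^θ_{θ m} Γ^m_{φ φ}
  = (0) - (-cos(2*θ)) + (-cos(θ)^2) - (0) = -sin(θ)^2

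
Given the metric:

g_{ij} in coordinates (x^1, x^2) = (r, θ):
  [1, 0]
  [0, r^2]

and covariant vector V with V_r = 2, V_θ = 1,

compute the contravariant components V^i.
Inverse metric (diagonal): g^{rr} = 1, g^{θθ} = 1/r^2
V^i = g^{ij} V_j:
V^r = (1)(2) + (0)(1) = 2
V^θ = (0)(2) + (1/r^2)(1) = 1/r^2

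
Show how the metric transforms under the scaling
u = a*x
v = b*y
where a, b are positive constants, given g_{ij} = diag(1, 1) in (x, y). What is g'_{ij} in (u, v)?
Invert the transformation: x = u/a, y = v/b
g'_{ij} = (∂x^k/∂x'^i)(∂x^l/∂x'^j) g_{kl}; with g_{kl} = δ_{kl} this is Σ_k (∂x^k/∂x'^i)(∂x^k/∂x'^j).
Jacobian: ∂x/∂u = 1/a, ∂x/∂v = 0, ∂y/∂u = 0, ∂y/∂v = 1/b
g'_{uu} = (1/a)(1/a) + (0)(0) = 1/a^2
g'_{uv} = (1/a)(0) + (0)(1/b) = 0
g'_{vv} = (0)(0) + (1/b)(1/b) = 1/b^2
g'_{ij} = diag(1/a^2, 1/b^2)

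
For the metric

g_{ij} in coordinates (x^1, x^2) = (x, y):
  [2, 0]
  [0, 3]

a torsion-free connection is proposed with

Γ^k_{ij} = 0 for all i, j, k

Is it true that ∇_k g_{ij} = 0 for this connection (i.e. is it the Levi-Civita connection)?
Using ∇_k g_{ij} = ∂_k g_{ij} - Γ^m_{ki} g_{mj} - Γ^m_{kj} g_{im}:
e.g. ∇_y g_{xy} = (0) - (0) - (0) = 0
Every component ∇_k g_{ij} vanishes: the connection is metric compatible.
Yes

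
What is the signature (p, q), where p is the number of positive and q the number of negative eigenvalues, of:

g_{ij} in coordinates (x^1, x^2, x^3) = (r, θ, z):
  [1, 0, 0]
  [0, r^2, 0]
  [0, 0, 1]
The metric is diagonal, so its eigenvalues are the diagonal entries: 1, r^2, 1 (at a generic point, where coordinate-dependent entries are positive).
3 positive, 0 negative.
(3, 0) - Riemannian (positive definite)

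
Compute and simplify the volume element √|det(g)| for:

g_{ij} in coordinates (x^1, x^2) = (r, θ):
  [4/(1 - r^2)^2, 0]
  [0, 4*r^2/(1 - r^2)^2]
det(g) = 16*r^2/(1 - r^2)^4
√|det(g)| = 4*r/(r^2 - 1)^2
Volume element: dV = 4*r/(r^2 - 1)^2 dr dθ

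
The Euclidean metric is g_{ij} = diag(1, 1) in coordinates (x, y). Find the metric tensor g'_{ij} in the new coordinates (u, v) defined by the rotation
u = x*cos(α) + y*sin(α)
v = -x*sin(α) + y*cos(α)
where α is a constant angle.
Invert the transformation: x = u*cos(α) - v*sin(α), y = u*sin(α) + v*cos(α)
g'_{ij} = (∂x^k/∂x'^i)(∂x^l/∂x'^j) g_{kl}; with g_{kl} = δ_{kl} this is Σ_k (∂x^k/∂x'^i)(∂x^k/∂x'^j).
Jacobian: ∂x/∂u = cos(α), ∂x/∂v = -sin(α), ∂y/∂u = sin(α), ∂y/∂v = cos(α)
g'_{uu} = (cos(α))(cos(α)) + (sin(α))(sin(α)) = 1
g'_{uv} = (cos(α))(-sin(α)) + (sin(α))(cos(α)) = 0
g'_{vv} = (-sin(α))(-sin(α)) + (cos(α))(cos(α)) = 1
g'_{ij} = diag(1, 1)
The Euclidean metric is invariant under rotations.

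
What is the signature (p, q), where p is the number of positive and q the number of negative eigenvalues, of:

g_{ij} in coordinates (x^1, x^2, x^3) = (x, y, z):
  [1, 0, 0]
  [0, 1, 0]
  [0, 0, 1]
The metric is diagonal, so its eigenvalues are the diagonal entries: 1, 1, 1 (at a generic point, where coordinate-dependent entries are positive).
3 positive, 0 negative.
(3, 0) - Riemannian (positive definite)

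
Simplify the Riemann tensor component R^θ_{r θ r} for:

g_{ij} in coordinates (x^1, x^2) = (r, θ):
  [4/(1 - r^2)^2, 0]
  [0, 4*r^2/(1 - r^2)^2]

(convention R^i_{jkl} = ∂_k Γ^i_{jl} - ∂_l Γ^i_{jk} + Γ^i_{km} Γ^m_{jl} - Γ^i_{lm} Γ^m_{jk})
Non-zero Christoffel symbols (Γ^k_{ij} = Γ^k_{ji}):
Γ^r_{r r} = 2*r/(1 - r^2)
Γ^r_{θ θ} = (r^3 + r)/(r^2 - 1)
Γ^θ_{r θ} = (-r^2 - 1)/(r^3 - r)
R^θ_{r θ r} = ∂_θ Γ^θ_{r r} - ∂_r Γ^θ_{r θ} + Γ^θ_{θ m} Γ^m_{r r} - Γ^θ_{r m} Γ^m_{r θ}
  = (0) - ((r^4 + 4*r^2 - 1)/(r^3 - r)^2) + (2*(r^2 + 1)/(r^2 - 1)^2) - ((r^2 + 1)^2/(r^3 - r)^2) = -4/(r^2 - 1)^2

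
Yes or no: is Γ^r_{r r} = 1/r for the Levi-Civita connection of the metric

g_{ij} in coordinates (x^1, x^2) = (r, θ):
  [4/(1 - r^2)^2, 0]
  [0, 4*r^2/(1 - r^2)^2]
Γ^r_{r r} = (1/2) g^{rr} (∂_r g_{rr} + ∂_r g_{rr} - ∂_r g_{rr}) = (1/2)((1 - r^2)^2/4)((16*r/(1 - r^2)^3) + (16*r/(1 - r^2)^3) - (16*r/(1 - r^2)^3)) = 2*r/(1 - r^2)
This differs from the proposed value 1/r.
No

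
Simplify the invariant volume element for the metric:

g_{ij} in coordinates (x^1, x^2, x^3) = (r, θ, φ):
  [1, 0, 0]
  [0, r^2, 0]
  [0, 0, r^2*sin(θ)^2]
det(g) = r^4*sin(θ)^2
√|det(g)| = r^2*sin(θ) (taking 0 < θ < π so that |sin(θ)| = sin(θ))
Volume element: dV = r^2*sin(θ) dr dθ dφ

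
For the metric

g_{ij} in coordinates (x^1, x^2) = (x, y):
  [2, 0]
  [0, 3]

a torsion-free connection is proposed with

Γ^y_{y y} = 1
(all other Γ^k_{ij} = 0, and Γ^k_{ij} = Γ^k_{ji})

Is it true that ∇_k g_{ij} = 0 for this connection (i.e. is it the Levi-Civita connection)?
Using ∇_k g_{ij} = ∂_k g_{ij} - Γ^m_{ki} g_{mj} - Γ^m_{kj} g_{im}:
∇_y g_{yy} = (0) - (3) - (3) = -6 ≠ 0
So the connection is not metric compatible (it is not the Levi-Civita connection).
No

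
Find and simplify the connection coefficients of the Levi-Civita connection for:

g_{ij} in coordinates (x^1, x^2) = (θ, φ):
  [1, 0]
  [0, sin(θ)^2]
Using Γ^k_{ij} = (1/2) g^{km} (∂_i g_{mj} + ∂_j g_{mi} - ∂_m g_{ij}); the metric is diagonal, so only the m = k term contributes.
Non-zero symbols (using the symmetry Γ^k_{ij} = Γ^k_{ji}):
Γ^θ_{φ φ} = (1/2) g^{θθ} (∂_φ g_{θφ} + ∂_φ g_{θφ} - ∂_θ g_{φφ}) = (1/2)(1)((0) + (0) - (sin(2*θ))) = -sin(2*θ)/2
Γ^φ_{θ φ} = (1/2) g^{φφ} (∂_θ g_{φφ} + ∂_φ g_{φθ} - ∂_φ g_{θφ}) = (1/2)(1/sin(θ)^2)((sin(2*θ)) + (0) - (0)) = 1/tan(θ)
All other Christoffel symbols are zero.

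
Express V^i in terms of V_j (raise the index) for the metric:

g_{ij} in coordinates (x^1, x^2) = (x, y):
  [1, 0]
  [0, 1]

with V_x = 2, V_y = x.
Inverse metric (diagonal): g^{xx} = 1, g^{yy} = 1
V^i = g^{ij} V_j:
V^x = (1)(2) + (0)(x) = 2
V^y = (0)(2) + (1)(x) = x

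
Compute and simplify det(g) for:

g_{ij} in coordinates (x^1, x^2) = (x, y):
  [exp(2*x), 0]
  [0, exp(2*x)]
For a 2×2 metric: det(g) = g_{11}·g_{22} - g_{12}·g_{21}
= (exp(2*x))·(exp(2*x)) - (0)·(0)
= exp(4*x) - 0
det(g) = exp(4*x)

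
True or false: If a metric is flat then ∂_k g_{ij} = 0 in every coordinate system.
Flatness means R^i_{jkl} = 0; the components can still vary, e.g. the flat plane in polar coordinates has g_{θθ} = r^2.
False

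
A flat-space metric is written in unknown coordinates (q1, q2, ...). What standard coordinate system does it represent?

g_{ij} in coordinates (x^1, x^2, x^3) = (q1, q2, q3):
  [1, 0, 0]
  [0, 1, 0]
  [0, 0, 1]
All components are constant and the metric is the identity, i.e. orthonormal rectilinear coordinates.
Cartesian (3D) coordinates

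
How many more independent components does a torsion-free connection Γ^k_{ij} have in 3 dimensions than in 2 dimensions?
Independent components in n dimensions: n × n(n+1)/2 = n^2(n+1)/2.
3D: 3 × 6 = 18
2D: 2 × 3 = 6
Difference = 18 - 6 = 12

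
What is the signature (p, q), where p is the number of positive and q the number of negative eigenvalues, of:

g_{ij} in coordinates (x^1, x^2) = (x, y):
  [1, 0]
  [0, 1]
The metric is diagonal, so its eigenvalues are the diagonal entries: 1, 1 (at a generic point, where coordinate-dependent entries are positive).
2 positive, 0 negative.
(2, 0) - Riemannian (positive definite)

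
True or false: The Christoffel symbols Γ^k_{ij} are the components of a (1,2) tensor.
Under a change of coordinates Γ picks up an inhomogeneous term ∂²x/∂x'∂x'; e.g. Γ = 0 in Cartesian coordinates but Γ^r_{θθ} = -r in polar coordinates on the same flat plane.
False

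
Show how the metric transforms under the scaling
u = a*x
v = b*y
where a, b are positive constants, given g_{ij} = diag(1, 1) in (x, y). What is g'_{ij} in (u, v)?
Invert the transformation: x = u/a, y = v/b
g'_{ij} = (∂x^k/∂x'^i)(∂x^l/∂x'^j) g_{kl}; with g_{kl} = δ_{kl} this is Σ_k (∂x^k/∂x'^i)(∂x^k/∂x'^j).
Jacobian: ∂x/∂u = 1/a, ∂x/∂v = 0, ∂y/∂u = 0, ∂y/∂v = 1/b
g'_{uu} = (1/a)(1/a) + (0)(0) = 1/a^2
g'_{uv} = (1/a)(0) + (0)(1/b) = 0
g'_{vv} = (0)(0) + (1/b)(1/b) = 1/b^2
g'_{ij} = diag(1/a^2, 1/b^2)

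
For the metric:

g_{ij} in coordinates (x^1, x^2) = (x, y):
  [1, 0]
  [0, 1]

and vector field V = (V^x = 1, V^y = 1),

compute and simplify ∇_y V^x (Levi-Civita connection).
All Christoffel symbols are zero.
∇_y V^x = ∂_y V^x + Γ^x_{y j} V^j
  = (0) + (0)(1) + (0)(1)
  = 0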